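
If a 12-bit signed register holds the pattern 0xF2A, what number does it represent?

-214

pattern = 111100101010 (MSB is 1 ⇒ negative)
Invert: 000011010101, add 1 → 000011010110 = 214, so the value is -214.
(Equivalently: 3882 - 2^12 = 3882 - 4096 = -214.)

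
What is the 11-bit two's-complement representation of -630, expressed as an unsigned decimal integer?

630 in 11 bits: 01001110110
Invert: 10110001001
Add 1:  10110001010 = 1418
(Check: 2^11 - 630 = 2048 - 630 = 1418.)

1418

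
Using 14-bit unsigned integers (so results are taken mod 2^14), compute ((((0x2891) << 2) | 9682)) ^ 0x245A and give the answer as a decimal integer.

908

0x2891 = 10100010010001
→ << 2 (mod 2^14) → 10001001000100 = 8772
9682 = 10010111010010
→ | → 10011111010110 = 10198
0x245A = 10010001011010
→ ^ → 00001110001100 = 908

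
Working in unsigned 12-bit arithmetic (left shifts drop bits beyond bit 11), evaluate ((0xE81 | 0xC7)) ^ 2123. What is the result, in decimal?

1676

0xE81 = 111010000001
0xC7 = 000011000111
→ | → 111011000111 = 3783
2123 = 100001001011
→ ^ → 011010001100 = 1676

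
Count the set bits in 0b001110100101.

n = 1110100101
Count the 1s: 1 + 1 + 1 + 1 + 1 + 1 = 6

6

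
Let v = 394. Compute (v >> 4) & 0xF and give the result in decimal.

8

v = 110001010
Shift right by 4: 11000
Mask low 4 bits: 1000 = 8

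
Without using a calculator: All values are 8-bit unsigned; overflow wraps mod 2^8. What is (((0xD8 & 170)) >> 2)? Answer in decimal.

34

0xD8 = 11011000
170 = 10101010
→ & → 10001000 = 136
→ >> 2 → 00100010 = 34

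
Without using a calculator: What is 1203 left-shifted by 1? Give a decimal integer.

2406

1203 = 010010110011
shift left by 1 → 100101100110 = 2406
(equivalently, 1203 × 2^1 = 1203 × 2)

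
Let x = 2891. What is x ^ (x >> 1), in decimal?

x = 101101001011 = 2891
x>>1 = 010110100101
XOR  = 111011101110 = 3822
(x ^ (x >> 1) gives the standard binary-reflected Gray code of x.)

3822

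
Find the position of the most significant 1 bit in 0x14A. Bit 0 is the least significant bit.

0x14A = 101001010
The topmost 1 is at position 8 (since 2^8 = 256 ≤ 330 < 512).

8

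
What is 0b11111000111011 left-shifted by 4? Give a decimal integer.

x = 000011111000111011
shift left by 4 → 111110001110110000 = 254896
(equivalently, 15931 × 2^4 = 15931 × 16)

254896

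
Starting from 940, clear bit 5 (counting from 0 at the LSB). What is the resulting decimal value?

x = 1110101100
bit 5 is currently 1; clear it via x & ~(1 << 5) = x & ~32
→ 1110001100 = 908

908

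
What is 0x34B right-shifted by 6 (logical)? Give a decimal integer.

13

0x34B = 1101001011
shift right by 6 → 0000001101 = 13
(equivalently, floor(843 / 64))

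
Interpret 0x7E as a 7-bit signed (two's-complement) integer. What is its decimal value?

-2

pattern = 1111110 (MSB is 1 ⇒ negative)
Invert: 0000001, add 1 → 0000010 = 2, so the value is -2.
(Equivalently: 126 - 2^7 = 126 - 128 = -2.)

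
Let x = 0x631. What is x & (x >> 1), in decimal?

528

x = 11000110001 = 1585
x>>1 = 01100011000
AND  = 01000010000 = 528
(x & (x >> 1) has a 1 wherever x has two consecutive 1 bits.)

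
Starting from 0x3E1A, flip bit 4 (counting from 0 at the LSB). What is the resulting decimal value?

x = 11111000011010
bit 4 is currently 1; toggle it via x ^ (1 << 4) = x ^ 16
→ 11111000001010 = 15882

15882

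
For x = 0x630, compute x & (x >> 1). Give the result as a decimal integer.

528

x = 11000110000 = 1584
x>>1 = 01100011000
AND  = 01000010000 = 528
(x & (x >> 1) has a 1 wherever x has two consecutive 1 bits.)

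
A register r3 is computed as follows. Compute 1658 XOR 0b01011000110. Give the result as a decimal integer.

1658 = 11001111010
b = 01011000110
XOR → 10010111100 = 1212

1212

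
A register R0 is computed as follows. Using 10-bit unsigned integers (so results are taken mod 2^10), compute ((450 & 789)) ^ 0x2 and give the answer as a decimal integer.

258

450 = 0111000010
789 = 1100010101
→ & → 0100000000 = 256
0x2 = 0000000010
→ ^ → 0100000010 = 258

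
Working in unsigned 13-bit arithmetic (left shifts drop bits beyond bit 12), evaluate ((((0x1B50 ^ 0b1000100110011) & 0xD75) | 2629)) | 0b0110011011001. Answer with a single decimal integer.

0x1B50 = 1101101010000
0b1000100110011 = 1000100110011
→ ^ → 0101001100011 = 2659
0xD75 = 0110101110101
→ & → 0100001100001 = 2145
2629 = 0101001000101
→ | → 0101001100101 = 2661
0b0110011011001 = 0110011011001
→ | → 0111011111101 = 3837

3837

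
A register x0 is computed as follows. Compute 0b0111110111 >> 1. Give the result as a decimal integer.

x = 111110111
shift right by 1 → 011111011 = 251
(equivalently, floor(503 / 2))

251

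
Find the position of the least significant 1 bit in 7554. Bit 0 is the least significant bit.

7554 = 1110110000010
Trailing zeros: 1, so the lowest set bit is bit 1 (value 2).

1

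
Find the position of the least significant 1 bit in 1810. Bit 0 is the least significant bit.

1

1810 = 11100010010
Trailing zeros: 1, so the lowest set bit is bit 1 (value 2).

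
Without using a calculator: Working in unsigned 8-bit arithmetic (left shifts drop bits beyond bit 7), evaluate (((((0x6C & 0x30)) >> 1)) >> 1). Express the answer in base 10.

0x6C = 01101100
0x30 = 00110000
→ & → 00100000 = 32
→ >> 1 → 00010000 = 16
→ >> 1 → 00001000 = 8

8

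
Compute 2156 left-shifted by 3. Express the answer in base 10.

17248

2156 = 000100001101100
shift left by 3 → 100001101100000 = 17248
(equivalently, 2156 × 2^3 = 2156 × 8)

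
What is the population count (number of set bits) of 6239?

8

6239 = 1100001011111
Count the 1s: 1 + 1 + 1 + 1 + 1 + 1 + 1 + 1 = 8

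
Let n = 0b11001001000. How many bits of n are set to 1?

4

n = 11001001000
Count the 1s: 1 + 1 + 1 + 1 = 4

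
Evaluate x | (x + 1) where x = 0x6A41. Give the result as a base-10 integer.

x = 110101001000001 = 27201
x + 1 = 110101001000010
OR    = 110101001000011 = 27203
(x | (x + 1) sets the lowest cleared bit.)

27203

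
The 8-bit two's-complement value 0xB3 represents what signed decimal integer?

-77

pattern = 10110011 (MSB is 1 ⇒ negative)
Invert: 01001100, add 1 → 01001101 = 77, so the value is -77.
(Equivalently: 179 - 2^8 = 179 - 256 = -77.)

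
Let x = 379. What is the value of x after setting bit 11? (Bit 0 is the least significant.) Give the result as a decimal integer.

x = 0000101111011
bit 11 is currently 0; set it via x | (1 << 11) = x | 2048
→ 0100101111011 = 2427

2427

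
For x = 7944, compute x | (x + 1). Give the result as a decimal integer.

x = 1111100001000 = 7944
x + 1 = 1111100001001
OR    = 1111100001001 = 7945
(x | (x + 1) sets the lowest cleared bit.)

7945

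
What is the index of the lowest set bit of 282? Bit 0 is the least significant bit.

282 = 100011010
Trailing zeros: 1, so the lowest set bit is bit 1 (value 2).

1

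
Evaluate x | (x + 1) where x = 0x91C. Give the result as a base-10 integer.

2333

x = 100100011100 = 2332
x + 1 = 100100011101
OR    = 100100011101 = 2333
(x | (x + 1) sets the lowest cleared bit.)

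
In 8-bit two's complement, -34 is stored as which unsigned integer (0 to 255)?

34 in 8 bits: 00100010
Invert: 11011101
Add 1:  11011110 = 222
(Check: 2^8 - 34 = 256 - 34 = 222.)

222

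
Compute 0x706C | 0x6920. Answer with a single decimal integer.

31084

0x706C = 111000001101100
0x6920 = 110100100100000
 OR → 111100101101100 = 31084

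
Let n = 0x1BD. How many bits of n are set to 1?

7

0x1BD = 110111101
Count the 1s: 1 + 1 + 1 + 1 + 1 + 1 + 1 = 7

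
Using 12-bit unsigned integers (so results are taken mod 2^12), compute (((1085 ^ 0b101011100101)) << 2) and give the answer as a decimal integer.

2912

1085 = 010000111101
0b101011100101 = 101011100101
→ ^ → 111011011000 = 3800
→ << 2 (mod 2^12) → 101101100000 = 2912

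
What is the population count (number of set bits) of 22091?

22091 = 101011001001011
Count the 1s: 1 + 1 + 1 + 1 + 1 + 1 + 1 + 1 = 8

8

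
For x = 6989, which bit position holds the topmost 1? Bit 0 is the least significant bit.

12

6989 = 1101101001101
The topmost 1 is at position 12 (since 2^12 = 4096 ≤ 6989 < 8192).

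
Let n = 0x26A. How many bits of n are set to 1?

0x26A = 1001101010
Count the 1s: 1 + 1 + 1 + 1 + 1 = 5

5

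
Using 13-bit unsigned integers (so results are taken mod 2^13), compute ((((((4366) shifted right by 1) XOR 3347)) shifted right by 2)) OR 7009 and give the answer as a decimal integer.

7013

4366 = 1000100001110
→ shifted right by 1 → 0100010000111 = 2183
3347 = 0110100010011
→ XOR → 0010110010100 = 1428
→ shifted right by 2 → 0000101100101 = 357
7009 = 1101101100001
→ OR → 1101101100101 = 7013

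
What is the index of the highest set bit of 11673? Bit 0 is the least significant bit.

13

11673 = 10110110011001
The topmost 1 is at position 13 (since 2^13 = 8192 ≤ 11673 < 16384).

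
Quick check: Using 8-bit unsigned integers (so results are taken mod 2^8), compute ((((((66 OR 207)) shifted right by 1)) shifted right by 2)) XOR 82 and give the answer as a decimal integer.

66 = 01000010
207 = 11001111
→ OR → 11001111 = 207
→ shifted right by 1 → 01100111 = 103
→ shifted right by 2 → 00011001 = 25
82 = 01010010
→ XOR → 01001011 = 75

75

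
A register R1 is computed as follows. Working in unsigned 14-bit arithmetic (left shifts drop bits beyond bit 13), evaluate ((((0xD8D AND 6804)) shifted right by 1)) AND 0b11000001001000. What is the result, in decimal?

0xD8D = 00110110001101
6804 = 01101010010100
→ AND → 00100010000100 = 2180
→ shifted right by 1 → 00010001000010 = 1090
0b11000001001000 = 11000001001000
→ AND → 00000001000000 = 64

64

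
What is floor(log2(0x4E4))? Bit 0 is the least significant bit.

0x4E4 = 10011100100
The topmost 1 is at position 10 (since 2^10 = 1024 ≤ 1252 < 2048).

10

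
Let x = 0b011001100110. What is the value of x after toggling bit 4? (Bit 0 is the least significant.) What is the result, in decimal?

1654

x = 011001100110
bit 4 is currently 0; toggle it via x ^ (1 << 4) = x ^ 16
→ 011001110110 = 1654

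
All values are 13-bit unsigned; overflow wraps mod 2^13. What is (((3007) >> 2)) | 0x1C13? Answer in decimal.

3007 = 0101110111111
→ >> 2 → 0001011101111 = 751
0x1C13 = 1110000010011
→ | → 1111011111111 = 7935

7935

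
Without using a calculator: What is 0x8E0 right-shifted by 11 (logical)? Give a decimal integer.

0x8E0 = 100011100000
shift right by 11 → 000000000001 = 1
(equivalently, floor(2272 / 2048))

1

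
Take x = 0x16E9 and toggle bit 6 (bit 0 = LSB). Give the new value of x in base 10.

5801

x = 1011011101001
bit 6 is currently 1; toggle it via x ^ (1 << 6) = x ^ 64
→ 1011010101001 = 5801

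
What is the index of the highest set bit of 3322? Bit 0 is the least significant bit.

11

3322 = 110011111010
The topmost 1 is at position 11 (since 2^11 = 2048 ≤ 3322 < 4096).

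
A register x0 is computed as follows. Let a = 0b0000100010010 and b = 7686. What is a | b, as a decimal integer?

a = 0000100010010
7686 = 1111000000110
 OR → 1111100010110 = 7958

7958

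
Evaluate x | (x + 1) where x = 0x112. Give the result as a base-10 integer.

x = 100010010 = 274
x + 1 = 100010011
OR    = 100010011 = 275
(x | (x + 1) sets the lowest cleared bit.)

275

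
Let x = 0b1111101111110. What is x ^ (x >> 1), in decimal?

4289

x = 1111101111110 = 8062
x>>1 = 0111110111111
XOR  = 1000011000001 = 4289
(x ^ (x >> 1) gives the standard binary-reflected Gray code of x.)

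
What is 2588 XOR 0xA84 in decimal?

152

2588 = 101000011100
0xA84 = 101010000100
XOR → 000010011000 = 152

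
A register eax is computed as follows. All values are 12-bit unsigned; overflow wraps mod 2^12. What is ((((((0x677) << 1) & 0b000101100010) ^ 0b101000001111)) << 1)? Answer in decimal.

0x677 = 011001110111
→ << 1 (mod 2^12) → 110011101110 = 3310
0b000101100010 = 000101100010
→ & → 000001100010 = 98
0b101000001111 = 101000001111
→ ^ → 101001101101 = 2669
→ << 1 (mod 2^12) → 010011011010 = 1242

1242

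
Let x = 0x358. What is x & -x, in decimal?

x = 1101011000 = 856
-x (two's complement) = …0010101000
AND   = 0000001000 = 8
(x & -x isolates the lowest set bit of x.)

8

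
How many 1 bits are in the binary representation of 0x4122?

4

0x4122 = 100000100100010
Count the 1s: 1 + 1 + 1 + 1 = 4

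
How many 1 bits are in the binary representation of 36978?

36978 = 1001000001110010
Count the 1s: 1 + 1 + 1 + 1 + 1 + 1 = 6

6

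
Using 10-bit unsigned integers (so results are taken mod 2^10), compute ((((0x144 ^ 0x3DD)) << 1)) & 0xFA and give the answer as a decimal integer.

0x144 = 0101000100
0x3DD = 1111011101
→ ^ → 1010011001 = 665
→ << 1 (mod 2^10) → 0100110010 = 306
0xFA = 0011111010
→ & → 0000110010 = 50

50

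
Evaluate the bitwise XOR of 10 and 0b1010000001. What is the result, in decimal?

10 = 0000001010
b = 1010000001
XOR → 1010001011 = 651

651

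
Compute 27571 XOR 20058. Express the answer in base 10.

27571 = 110101110110011
20058 = 100111001011010
XOR → 010010111101001 = 9705

9705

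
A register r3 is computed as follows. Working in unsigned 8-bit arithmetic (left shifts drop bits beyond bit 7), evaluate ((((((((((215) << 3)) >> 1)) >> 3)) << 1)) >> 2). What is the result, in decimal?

215 = 11010111
→ << 3 (mod 2^8) → 10111000 = 184
→ >> 1 → 01011100 = 92
→ >> 3 → 00001011 = 11
→ << 1 (mod 2^8) → 00010110 = 22
→ >> 2 → 00000101 = 5

5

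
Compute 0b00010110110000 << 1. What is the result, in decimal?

x = 010110110000
shift left by 1 → 101101100000 = 2912
(equivalently, 1456 × 2^1 = 1456 × 2)

2912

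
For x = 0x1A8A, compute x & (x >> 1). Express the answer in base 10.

2048

x = 1101010001010 = 6794
x>>1 = 0110101000101
AND  = 0100000000000 = 2048
(x & (x >> 1) has a 1 wherever x has two consecutive 1 bits.)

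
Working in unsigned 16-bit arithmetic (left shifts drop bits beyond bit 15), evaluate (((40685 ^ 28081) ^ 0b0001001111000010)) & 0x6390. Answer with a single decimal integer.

24720

40685 = 1001111011101101
28081 = 0110110110110001
→ ^ → 1111001101011100 = 62300
0b0001001111000010 = 0001001111000010
→ ^ → 1110000010011110 = 57502
0x6390 = 0110001110010000
→ & → 0110000010010000 = 24720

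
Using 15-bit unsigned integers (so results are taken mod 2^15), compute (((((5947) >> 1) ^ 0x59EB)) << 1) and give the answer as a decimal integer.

9452

5947 = 001011100111011
→ >> 1 → 000101110011101 = 2973
0x59EB = 101100111101011
→ ^ → 101001001110110 = 21110
→ << 1 (mod 2^15) → 010010011101100 = 9452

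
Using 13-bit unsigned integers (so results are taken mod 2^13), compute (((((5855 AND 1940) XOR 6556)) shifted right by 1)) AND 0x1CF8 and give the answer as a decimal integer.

3200

5855 = 1011011011111
1940 = 0011110010100
→ AND → 0011010010100 = 1684
6556 = 1100110011100
→ XOR → 1111100001000 = 7944
→ shifted right by 1 → 0111110000100 = 3972
0x1CF8 = 1110011111000
→ AND → 0110010000000 = 3200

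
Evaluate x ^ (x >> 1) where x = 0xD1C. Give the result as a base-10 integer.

2962

x = 110100011100 = 3356
x>>1 = 011010001110
XOR  = 101110010010 = 2962
(x ^ (x >> 1) gives the standard binary-reflected Gray code of x.)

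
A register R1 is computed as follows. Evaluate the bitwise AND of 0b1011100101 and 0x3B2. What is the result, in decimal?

672

a = 1011100101
0x3B2 = 1110110010
AND → 1010100000 = 672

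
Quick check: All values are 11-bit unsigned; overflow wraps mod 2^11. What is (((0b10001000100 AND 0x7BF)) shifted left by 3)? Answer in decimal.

32

0b10001000100 = 10001000100
0x7BF = 11110111111
→ AND → 10000000100 = 1028
→ shifted left by 3 (mod 2^11) → 00000100000 = 32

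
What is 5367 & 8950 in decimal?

246

5367 = 01010011110111
8950 = 10001011110110
AND → 00000011110110 = 246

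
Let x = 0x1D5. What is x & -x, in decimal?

x = 111010101 = 469
-x (two's complement) = …000101011
AND   = 000000001 = 1
(x & -x isolates the lowest set bit of x.)

1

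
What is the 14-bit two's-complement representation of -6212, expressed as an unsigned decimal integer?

6212 in 14 bits: 01100001000100
Invert: 10011110111011
Add 1:  10011110111100 = 10172
(Check: 2^14 - 6212 = 16384 - 6212 = 10172.)

10172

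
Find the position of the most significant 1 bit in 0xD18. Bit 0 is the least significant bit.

11

0xD18 = 110100011000
The topmost 1 is at position 11 (since 2^11 = 2048 ≤ 3352 < 4096).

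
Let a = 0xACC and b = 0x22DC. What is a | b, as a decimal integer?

10972

0xACC = 00101011001100
0x22DC = 10001011011100
 OR → 10101011011100 = 10972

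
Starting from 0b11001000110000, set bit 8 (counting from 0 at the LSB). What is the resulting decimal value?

13104

x = 11001000110000
bit 8 is currently 0; set it via x | (1 << 8) = x | 256
→ 11001100110000 = 13104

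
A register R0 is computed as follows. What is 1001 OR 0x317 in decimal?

1023

1001 = 1111101001
0x317 = 1100010111
 OR → 1111111111 = 1023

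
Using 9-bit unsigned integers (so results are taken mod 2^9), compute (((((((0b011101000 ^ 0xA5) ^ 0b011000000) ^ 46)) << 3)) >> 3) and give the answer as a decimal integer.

0b011101000 = 011101000
0xA5 = 010100101
→ ^ → 001001101 = 77
0b011000000 = 011000000
→ ^ → 010001101 = 141
46 = 000101110
→ ^ → 010100011 = 163
→ << 3 (mod 2^9) → 100011000 = 280
→ >> 3 → 000100011 = 35

35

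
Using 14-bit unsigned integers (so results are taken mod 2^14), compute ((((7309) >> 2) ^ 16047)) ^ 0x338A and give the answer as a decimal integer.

7309 = 01110010001101
→ >> 2 → 00011100100011 = 1827
16047 = 11111010101111
→ ^ → 11100110001100 = 14732
0x338A = 11001110001010
→ ^ → 00101000000110 = 2566

2566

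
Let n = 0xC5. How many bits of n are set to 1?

4

0xC5 = 11000101
Count the 1s: 1 + 1 + 1 + 1 = 4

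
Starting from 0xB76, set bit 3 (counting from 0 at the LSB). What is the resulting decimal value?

x = 0101101110110
bit 3 is currently 0; set it via x | (1 << 3) = x | 8
→ 0101101111110 = 2942

2942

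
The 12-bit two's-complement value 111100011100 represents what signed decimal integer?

-228

pattern = 111100011100 (MSB is 1 ⇒ negative)
Invert: 000011100011, add 1 → 000011100100 = 228, so the value is -228.
(Equivalently: 3868 - 2^12 = 3868 - 4096 = -228.)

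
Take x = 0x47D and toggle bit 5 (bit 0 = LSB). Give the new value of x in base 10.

1117

x = 000010001111101
bit 5 is currently 1; toggle it via x ^ (1 << 5) = x ^ 32
→ 000010001011101 = 1117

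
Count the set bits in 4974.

8

4974 = 1001101101110
Count the 1s: 1 + 1 + 1 + 1 + 1 + 1 + 1 + 1 = 8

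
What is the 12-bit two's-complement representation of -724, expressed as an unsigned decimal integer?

3372

724 in 12 bits: 001011010100
Invert: 110100101011
Add 1:  110100101100 = 3372
(Check: 2^12 - 724 = 4096 - 724 = 3372.)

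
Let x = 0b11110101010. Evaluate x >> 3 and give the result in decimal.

245

x = 11110101010
shift right by 3 → 00011110101 = 245
(equivalently, floor(1962 / 8))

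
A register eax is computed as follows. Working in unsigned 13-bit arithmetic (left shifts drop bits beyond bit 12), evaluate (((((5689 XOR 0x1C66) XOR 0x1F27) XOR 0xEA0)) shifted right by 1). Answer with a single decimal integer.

3564

5689 = 1011000111001
0x1C66 = 1110001100110
→ XOR → 0101001011111 = 2655
0x1F27 = 1111100100111
→ XOR → 1010101111000 = 5496
0xEA0 = 0111010100000
→ XOR → 1101111011000 = 7128
→ shifted right by 1 → 0110111101100 = 3564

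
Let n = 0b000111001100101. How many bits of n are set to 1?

n = 111001100101
Count the 1s: 1 + 1 + 1 + 1 + 1 + 1 + 1 = 7

7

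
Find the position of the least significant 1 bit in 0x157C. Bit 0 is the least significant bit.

2

0x157C = 1010101111100
Trailing zeros: 2, so the lowest set bit is bit 2 (value 4).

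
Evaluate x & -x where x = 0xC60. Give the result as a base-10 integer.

32

x = 110001100000 = 3168
-x (two's complement) = …001110100000
AND   = 000000100000 = 32
(x & -x isolates the lowest set bit of x.)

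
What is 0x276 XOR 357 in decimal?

0x276 = 1001110110
357 = 0101100101
XOR → 1100010011 = 787

787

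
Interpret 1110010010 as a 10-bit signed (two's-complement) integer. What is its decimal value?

-110

pattern = 1110010010 (MSB is 1 ⇒ negative)
Invert: 0001101101, add 1 → 0001101110 = 110, so the value is -110.
(Equivalently: 914 - 2^10 = 914 - 1024 = -110.)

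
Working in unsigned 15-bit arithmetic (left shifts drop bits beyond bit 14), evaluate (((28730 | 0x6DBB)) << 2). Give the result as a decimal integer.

28730 = 111000000111010
0x6DBB = 110110110111011
→ | → 111110110111011 = 32187
→ << 2 (mod 2^15) → 111011011101100 = 30444

30444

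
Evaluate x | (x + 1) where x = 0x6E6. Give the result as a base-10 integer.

x = 11011100110 = 1766
x + 1 = 11011100111
OR    = 11011100111 = 1767
(x | (x + 1) sets the lowest cleared bit.)

1767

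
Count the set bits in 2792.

6

2792 = 101011101000
Count the 1s: 1 + 1 + 1 + 1 + 1 + 1 = 6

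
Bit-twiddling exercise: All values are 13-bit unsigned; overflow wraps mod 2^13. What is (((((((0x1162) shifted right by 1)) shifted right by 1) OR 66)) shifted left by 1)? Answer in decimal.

2228

0x1162 = 1000101100010
→ shifted right by 1 → 0100010110001 = 2225
→ shifted right by 1 → 0010001011000 = 1112
66 = 0000001000010
→ OR → 0010001011010 = 1114
→ shifted left by 1 (mod 2^13) → 0100010110100 = 2228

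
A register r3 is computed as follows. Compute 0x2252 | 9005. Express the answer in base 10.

9087

0x2252 = 10001001010010
9005 = 10001100101101
 OR → 10001101111111 = 9087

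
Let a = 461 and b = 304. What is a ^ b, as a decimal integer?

253

461 = 111001101
304 = 100110000
XOR → 011111101 = 253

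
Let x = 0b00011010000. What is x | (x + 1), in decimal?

209

x = 11010000 = 208
x + 1 = 11010001
OR    = 11010001 = 209
(x | (x + 1) sets the lowest cleared bit.)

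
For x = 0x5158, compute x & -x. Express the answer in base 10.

x = 101000101011000 = 20824
-x (two's complement) = …010111010101000
AND   = 000000000001000 = 8
(x & -x isolates the lowest set bit of x.)

8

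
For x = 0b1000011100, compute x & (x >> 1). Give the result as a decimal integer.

x = 1000011100 = 540
x>>1 = 0100001110
AND  = 0000001100 = 12
(x & (x >> 1) has a 1 wherever x has two consecutive 1 bits.)

12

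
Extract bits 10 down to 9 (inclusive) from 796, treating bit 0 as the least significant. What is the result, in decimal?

v = 0001100011100
Shift right by 9: 0001
Mask low 2 bits: 01 = 1

1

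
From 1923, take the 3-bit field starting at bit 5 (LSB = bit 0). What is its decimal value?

v = 011110000011
Shift right by 5: 0111100
Mask low 3 bits: 100 = 4

4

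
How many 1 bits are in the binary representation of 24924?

7

24924 = 110000101011100
Count the 1s: 1 + 1 + 1 + 1 + 1 + 1 + 1 = 7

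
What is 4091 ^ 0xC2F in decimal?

4091 = 111111111011
0xC2F = 110000101111
XOR → 001111010100 = 980

980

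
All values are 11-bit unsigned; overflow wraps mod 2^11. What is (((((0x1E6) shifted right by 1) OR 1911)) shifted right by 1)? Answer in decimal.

1019

0x1E6 = 00111100110
→ shifted right by 1 → 00011110011 = 243
1911 = 11101110111
→ OR → 11111110111 = 2039
→ shifted right by 1 → 01111111011 = 1019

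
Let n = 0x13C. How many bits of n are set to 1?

5

0x13C = 100111100
Count the 1s: 1 + 1 + 1 + 1 + 1 = 5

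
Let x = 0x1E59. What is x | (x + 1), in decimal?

7771

x = 1111001011001 = 7769
x + 1 = 1111001011010
OR    = 1111001011011 = 7771
(x | (x + 1) sets the lowest cleared bit.)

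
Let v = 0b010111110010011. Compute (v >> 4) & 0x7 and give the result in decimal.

1

v = 010111110010011
Shift right by 4: 01011111001
Mask low 3 bits: 001 = 1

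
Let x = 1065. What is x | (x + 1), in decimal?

x = 10000101001 = 1065
x + 1 = 10000101010
OR    = 10000101011 = 1067
(x | (x + 1) sets the lowest cleared bit.)

1067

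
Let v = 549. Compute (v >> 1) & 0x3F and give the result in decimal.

v = 01000100101
Shift right by 1: 0100010010
Mask low 6 bits: 010010 = 18

18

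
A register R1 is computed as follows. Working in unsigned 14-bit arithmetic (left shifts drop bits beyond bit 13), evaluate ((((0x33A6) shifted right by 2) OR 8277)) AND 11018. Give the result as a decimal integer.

0x33A6 = 11001110100110
→ shifted right by 2 → 00110011101001 = 3305
8277 = 10000001010101
→ OR → 10110011111101 = 11517
11018 = 10101100001010
→ AND → 10100000001000 = 10248

10248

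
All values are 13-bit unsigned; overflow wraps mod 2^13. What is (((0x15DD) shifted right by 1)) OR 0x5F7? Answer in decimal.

4095

0x15DD = 1010111011101
→ shifted right by 1 → 0101011101110 = 2798
0x5F7 = 0010111110111
→ OR → 0111111111111 = 4095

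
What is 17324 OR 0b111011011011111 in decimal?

30719

17324 = 100001110101100
b = 111011011011111
 OR → 111011111111111 = 30719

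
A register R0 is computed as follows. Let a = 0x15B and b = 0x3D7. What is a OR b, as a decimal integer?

991

0x15B = 0101011011
0x3D7 = 1111010111
 OR → 1111011111 = 991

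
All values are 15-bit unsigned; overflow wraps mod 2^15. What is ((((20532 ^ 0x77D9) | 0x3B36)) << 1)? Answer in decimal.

32766

20532 = 101000000110100
0x77D9 = 111011111011001
→ ^ → 010011111101101 = 10221
0x3B36 = 011101100110110
→ | → 011111111111111 = 16383
→ << 1 (mod 2^15) → 111111111111110 = 32766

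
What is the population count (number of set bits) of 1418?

5

1418 = 10110001010
Count the 1s: 1 + 1 + 1 + 1 + 1 = 5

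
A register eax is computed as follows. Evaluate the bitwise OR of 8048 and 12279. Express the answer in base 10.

16375

8048 = 01111101110000
12279 = 10111111110111
 OR → 11111111110111 = 16375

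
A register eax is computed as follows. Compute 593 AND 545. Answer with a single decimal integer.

513

593 = 1001010001
545 = 1000100001
AND → 1000000001 = 513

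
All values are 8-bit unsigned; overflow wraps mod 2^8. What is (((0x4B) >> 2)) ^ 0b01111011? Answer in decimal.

0x4B = 01001011
→ >> 2 → 00010010 = 18
0b01111011 = 01111011
→ ^ → 01101001 = 105

105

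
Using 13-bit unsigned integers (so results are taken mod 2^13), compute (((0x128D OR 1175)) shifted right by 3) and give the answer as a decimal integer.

0x128D = 1001010001101
1175 = 0010010010111
→ OR → 1011010011111 = 5791
→ shifted right by 3 → 0001011010011 = 723

723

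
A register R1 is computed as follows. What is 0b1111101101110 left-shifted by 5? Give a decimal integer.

257472

x = 000001111101101110
shift left by 5 → 111110110111000000 = 257472
(equivalently, 8046 × 2^5 = 8046 × 32)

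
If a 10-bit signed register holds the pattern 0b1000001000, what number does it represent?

pattern = 1000001000 (MSB is 1 ⇒ negative)
Invert: 0111110111, add 1 → 0111111000 = 504, so the value is -504.
(Equivalently: 520 - 2^10 = 520 - 1024 = -504.)

-504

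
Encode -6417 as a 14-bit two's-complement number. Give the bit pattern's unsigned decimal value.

6417 in 14 bits: 01100100010001
Invert: 10011011101110
Add 1:  10011011101111 = 9967
(Check: 2^14 - 6417 = 16384 - 6417 = 9967.)

9967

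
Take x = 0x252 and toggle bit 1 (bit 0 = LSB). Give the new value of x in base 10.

x = 01001010010
bit 1 is currently 1; toggle it via x ^ (1 << 1) = x ^ 2
→ 01001010000 = 592

592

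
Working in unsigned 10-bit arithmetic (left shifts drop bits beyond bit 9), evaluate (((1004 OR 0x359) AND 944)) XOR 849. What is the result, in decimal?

1004 = 1111101100
0x359 = 1101011001
→ OR → 1111111101 = 1021
944 = 1110110000
→ AND → 1110110000 = 944
849 = 1101010001
→ XOR → 0011100001 = 225

225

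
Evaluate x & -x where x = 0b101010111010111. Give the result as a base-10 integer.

x = 101010111010111 = 21975
-x (two's complement) = …010101000101001
AND   = 000000000000001 = 1
(x & -x isolates the lowest set bit of x.)

1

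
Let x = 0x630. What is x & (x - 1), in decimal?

1568

x = 11000110000 = 1584
x - 1 = 11000101111
AND   = 11000100000 = 1568
(x & (x - 1) clears the lowest set bit of x.)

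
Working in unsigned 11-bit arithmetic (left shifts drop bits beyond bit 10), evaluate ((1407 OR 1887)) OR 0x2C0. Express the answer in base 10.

2047

1407 = 10101111111
1887 = 11101011111
→ OR → 11101111111 = 1919
0x2C0 = 01011000000
→ OR → 11111111111 = 2047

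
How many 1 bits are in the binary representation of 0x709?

0x709 = 11100001001
Count the 1s: 1 + 1 + 1 + 1 + 1 = 5

5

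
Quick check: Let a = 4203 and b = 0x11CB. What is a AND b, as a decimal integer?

4203 = 1000001101011
0x11CB = 1000111001011
AND → 1000001001011 = 4171

4171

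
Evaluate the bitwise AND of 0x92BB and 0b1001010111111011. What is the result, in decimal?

0x92BB = 1001001010111011
b = 1001010111111011
AND → 1001000010111011 = 37051

37051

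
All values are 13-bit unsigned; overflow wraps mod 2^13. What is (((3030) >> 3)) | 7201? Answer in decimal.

7547

3030 = 0101111010110
→ >> 3 → 0000101111010 = 378
7201 = 1110000100001
→ | → 1110101111011 = 7547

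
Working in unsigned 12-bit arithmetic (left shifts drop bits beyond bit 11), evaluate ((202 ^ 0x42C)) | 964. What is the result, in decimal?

2022

202 = 000011001010
0x42C = 010000101100
→ ^ → 010011100110 = 1254
964 = 001111000100
→ | → 011111100110 = 2022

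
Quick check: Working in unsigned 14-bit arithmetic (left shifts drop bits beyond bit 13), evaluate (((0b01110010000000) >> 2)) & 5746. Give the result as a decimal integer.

0b01110010000000 = 01110010000000
→ >> 2 → 00011100100000 = 1824
5746 = 01011001110010
→ & → 00011000100000 = 1568

1568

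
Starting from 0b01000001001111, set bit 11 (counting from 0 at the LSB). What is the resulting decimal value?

6223

x = 01000001001111
bit 11 is currently 0; set it via x | (1 << 11) = x | 2048
→ 01100001001111 = 6223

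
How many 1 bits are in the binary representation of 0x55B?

0x55B = 10101011011
Count the 1s: 1 + 1 + 1 + 1 + 1 + 1 + 1 = 7

7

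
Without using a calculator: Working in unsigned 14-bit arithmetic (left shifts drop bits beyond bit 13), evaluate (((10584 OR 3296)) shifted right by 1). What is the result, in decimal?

5884

10584 = 10100101011000
3296 = 00110011100000
→ OR → 10110111111000 = 11768
→ shifted right by 1 → 01011011111100 = 5884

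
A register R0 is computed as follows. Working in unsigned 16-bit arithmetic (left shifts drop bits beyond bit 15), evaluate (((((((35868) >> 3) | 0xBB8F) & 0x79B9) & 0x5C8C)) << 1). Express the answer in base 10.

12560

35868 = 1000110000011100
→ >> 3 → 0001000110000011 = 4483
0xBB8F = 1011101110001111
→ | → 1011101110001111 = 48015
0x79B9 = 0111100110111001
→ & → 0011100110001001 = 14729
0x5C8C = 0101110010001100
→ & → 0001100010001000 = 6280
→ << 1 (mod 2^16) → 0011000100010000 = 12560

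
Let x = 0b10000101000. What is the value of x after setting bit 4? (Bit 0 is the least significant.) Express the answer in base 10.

x = 10000101000
bit 4 is currently 0; set it via x | (1 << 4) = x | 16
→ 10000111000 = 1080

1080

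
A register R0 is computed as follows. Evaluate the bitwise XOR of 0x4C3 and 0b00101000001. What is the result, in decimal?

0x4C3 = 10011000011
b = 00101000001
XOR → 10110000010 = 1410

1410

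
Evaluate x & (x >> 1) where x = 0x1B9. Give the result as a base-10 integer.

x = 110111001 = 441
x>>1 = 011011100
AND  = 010011000 = 152
(x & (x >> 1) has a 1 wherever x has two consecutive 1 bits.)

152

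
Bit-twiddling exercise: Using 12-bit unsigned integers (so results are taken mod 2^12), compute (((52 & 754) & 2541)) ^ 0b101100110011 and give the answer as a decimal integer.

2835

52 = 000000110100
754 = 001011110010
→ & → 000000110000 = 48
2541 = 100111101101
→ & → 000000100000 = 32
0b101100110011 = 101100110011
→ ^ → 101100010011 = 2835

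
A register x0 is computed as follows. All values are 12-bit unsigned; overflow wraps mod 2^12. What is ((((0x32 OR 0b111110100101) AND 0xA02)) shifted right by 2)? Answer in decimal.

640

0x32 = 000000110010
0b111110100101 = 111110100101
→ OR → 111110110111 = 4023
0xA02 = 101000000010
→ AND → 101000000010 = 2562
→ shifted right by 2 → 001010000000 = 640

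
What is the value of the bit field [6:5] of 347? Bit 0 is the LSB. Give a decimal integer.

2

v = 0101011011
Shift right by 5: 01010
Mask low 2 bits: 10 = 2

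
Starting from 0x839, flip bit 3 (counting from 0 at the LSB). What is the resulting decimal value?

x = 100000111001
bit 3 is currently 1; toggle it via x ^ (1 << 3) = x ^ 8
→ 100000110001 = 2097

2097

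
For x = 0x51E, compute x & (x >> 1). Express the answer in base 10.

x = 10100011110 = 1310
x>>1 = 01010001111
AND  = 00000001110 = 14
(x & (x >> 1) has a 1 wherever x has two consecutive 1 bits.)

14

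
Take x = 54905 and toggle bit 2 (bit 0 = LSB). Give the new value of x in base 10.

54909

x = 1101011001111001
bit 2 is currently 0; toggle it via x ^ (1 << 2) = x ^ 4
→ 1101011001111101 = 54909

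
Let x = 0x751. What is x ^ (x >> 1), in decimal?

x = 11101010001 = 1873
x>>1 = 01110101000
XOR  = 10011111001 = 1273
(x ^ (x >> 1) gives the standard binary-reflected Gray code of x.)

1273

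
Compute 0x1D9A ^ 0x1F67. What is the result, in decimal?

0x1D9A = 1110110011010
0x1F67 = 1111101100111
XOR → 0001011111101 = 765

765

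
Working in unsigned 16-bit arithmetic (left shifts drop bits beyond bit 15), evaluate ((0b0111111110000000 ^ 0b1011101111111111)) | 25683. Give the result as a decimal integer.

0b0111111110000000 = 0111111110000000
0b1011101111111111 = 1011101111111111
→ ^ → 1100010001111111 = 50303
25683 = 0110010001010011
→ | → 1110010001111111 = 58495

58495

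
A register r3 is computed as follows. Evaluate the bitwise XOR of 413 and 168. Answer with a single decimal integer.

309

413 = 110011101
168 = 010101000
XOR → 100110101 = 309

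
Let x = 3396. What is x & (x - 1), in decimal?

3392

x = 110101000100 = 3396
x - 1 = 110101000011
AND   = 110101000000 = 3392
(x & (x - 1) clears the lowest set bit of x.)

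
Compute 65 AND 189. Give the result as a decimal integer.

65 = 01000001
189 = 10111101
AND → 00000001 = 1

1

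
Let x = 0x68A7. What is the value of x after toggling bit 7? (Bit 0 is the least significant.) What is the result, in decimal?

26663

x = 110100010100111
bit 7 is currently 1; toggle it via x ^ (1 << 7) = x ^ 128
→ 110100000100111 = 26663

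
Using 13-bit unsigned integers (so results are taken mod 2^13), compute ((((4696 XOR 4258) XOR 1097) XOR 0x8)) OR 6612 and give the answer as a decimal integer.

4696 = 1001001011000
4258 = 1000010100010
→ XOR → 0001011111010 = 762
1097 = 0010001001001
→ XOR → 0011010110011 = 1715
0x8 = 0000000001000
→ XOR → 0011010111011 = 1723
6612 = 1100111010100
→ OR → 1111111111111 = 8191

8191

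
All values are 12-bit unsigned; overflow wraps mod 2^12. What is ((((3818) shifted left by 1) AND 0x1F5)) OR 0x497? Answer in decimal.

1495

3818 = 111011101010
→ shifted left by 1 (mod 2^12) → 110111010100 = 3540
0x1F5 = 000111110101
→ AND → 000111010100 = 468
0x497 = 010010010111
→ OR → 010111010111 = 1495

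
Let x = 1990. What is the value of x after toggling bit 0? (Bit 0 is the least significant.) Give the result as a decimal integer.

1991

x = 011111000110
bit 0 is currently 0; toggle it via x ^ (1 << 0) = x ^ 1
→ 011111000111 = 1991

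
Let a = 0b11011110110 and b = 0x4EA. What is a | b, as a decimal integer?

1790

a = 11011110110
0x4EA = 10011101010
 OR → 11011111110 = 1790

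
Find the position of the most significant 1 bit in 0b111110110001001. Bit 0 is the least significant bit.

0b111110110001001 = 111110110001001
The topmost 1 is at position 14 (since 2^14 = 16384 ≤ 32137 < 32768).

14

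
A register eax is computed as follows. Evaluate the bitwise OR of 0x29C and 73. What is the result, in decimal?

733

0x29C = 1010011100
73 = 0001001001
 OR → 1011011101 = 733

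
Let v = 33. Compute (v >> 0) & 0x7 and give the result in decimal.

1

v = 00100001
Shift right by 0: 00100001
Mask low 3 bits: 001 = 1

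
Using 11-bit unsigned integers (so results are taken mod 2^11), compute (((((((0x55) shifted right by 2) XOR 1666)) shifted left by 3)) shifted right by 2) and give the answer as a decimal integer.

0x55 = 00001010101
→ shifted right by 2 → 00000010101 = 21
1666 = 11010000010
→ XOR → 11010010111 = 1687
→ shifted left by 3 (mod 2^11) → 10010111000 = 1208
→ shifted right by 2 → 00100101110 = 302

302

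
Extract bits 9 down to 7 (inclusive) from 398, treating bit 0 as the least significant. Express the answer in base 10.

3

v = 000110001110
Shift right by 7: 00011
Mask low 3 bits: 011 = 3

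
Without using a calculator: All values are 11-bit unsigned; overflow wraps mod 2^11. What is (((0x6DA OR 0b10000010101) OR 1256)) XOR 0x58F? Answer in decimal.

0x6DA = 11011011010
0b10000010101 = 10000010101
→ OR → 11011011111 = 1759
1256 = 10011101000
→ OR → 11011111111 = 1791
0x58F = 10110001111
→ XOR → 01101110000 = 880

880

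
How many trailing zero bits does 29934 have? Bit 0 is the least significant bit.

1

29934 = 111010011101110
Trailing zeros: 1, so the lowest set bit is bit 1 (value 2).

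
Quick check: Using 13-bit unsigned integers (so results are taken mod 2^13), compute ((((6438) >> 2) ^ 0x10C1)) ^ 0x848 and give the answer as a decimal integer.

7872

6438 = 1100100100110
→ >> 2 → 0011001001001 = 1609
0x10C1 = 1000011000001
→ ^ → 1011010001000 = 5768
0x848 = 0100001001000
→ ^ → 1111011000000 = 7872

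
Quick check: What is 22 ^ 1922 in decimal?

22 = 00000010110
1922 = 11110000010
XOR → 11110010100 = 1940

1940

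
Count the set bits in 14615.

14615 = 11100100010111
Count the 1s: 1 + 1 + 1 + 1 + 1 + 1 + 1 + 1 = 8

8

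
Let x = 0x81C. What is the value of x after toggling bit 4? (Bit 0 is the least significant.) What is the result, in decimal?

2060

x = 0100000011100
bit 4 is currently 1; toggle it via x ^ (1 << 4) = x ^ 16
→ 0100000001100 = 2060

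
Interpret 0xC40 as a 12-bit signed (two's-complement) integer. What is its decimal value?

pattern = 110001000000 (MSB is 1 ⇒ negative)
Invert: 001110111111, add 1 → 001111000000 = 960, so the value is -960.
(Equivalently: 3136 - 2^12 = 3136 - 4096 = -960.)

-960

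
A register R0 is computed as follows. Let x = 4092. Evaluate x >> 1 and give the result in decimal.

4092 = 111111111100
shift right by 1 → 011111111110 = 2046
(equivalently, floor(4092 / 2))

2046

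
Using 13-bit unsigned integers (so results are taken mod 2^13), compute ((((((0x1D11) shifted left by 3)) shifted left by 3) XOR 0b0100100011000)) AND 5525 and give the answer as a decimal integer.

0x1D11 = 1110100010001
→ shifted left by 3 (mod 2^13) → 0100010001000 = 2184
→ shifted left by 3 (mod 2^13) → 0010001000000 = 1088
0b0100100011000 = 0100100011000
→ XOR → 0110101011000 = 3416
5525 = 1010110010101
→ AND → 0010100010000 = 1296

1296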